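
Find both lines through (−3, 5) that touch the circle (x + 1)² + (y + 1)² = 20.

Write the tangent as mx − y + (5 − m·(−3)) = 0 and set its distance from the centre to 2√5:
(2m − (−6))² = 20(m² + 1)
2m² − 3m − 2 = 0, so m = 2 or m = −1/2.
With m = 2: 2x − y = −11. With m = −1/2: x + 2y = 7.

2x − y = −11 and x + 2y = 7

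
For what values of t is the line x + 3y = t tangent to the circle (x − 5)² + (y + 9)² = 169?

Tangency holds when the distance from the centre (5, −9) to the line equals the radius 13:
|1·5 + 3·(−9) − t| / √10 = 13
|t − (−22)| = 13√10.

t = −22 ± 13√10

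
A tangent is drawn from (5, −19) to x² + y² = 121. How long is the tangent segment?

The centre is (0, 0) and r = 11. The square of the distance from P to the centre is 25 + 361 = 386.
By the tangent–radius right angle, tangent length = √(|PO|² − r²) = √265.

√265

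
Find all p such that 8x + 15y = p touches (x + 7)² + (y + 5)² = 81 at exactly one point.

p = −284 or p = 22

For a tangent, require d(centre, line) = r = 9.
|8·(−7) + 15·(−5) − p| / √289 = 9
|p − (−131)| = 9·17, so p = 22 or p = −284.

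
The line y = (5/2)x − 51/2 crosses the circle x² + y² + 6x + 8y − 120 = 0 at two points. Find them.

Substitute y = (−51 + 5x)/2:
29x² − 406x + 1305 = 0  ⟹  x² − 14x + 45 = 0
x = 9 or x = 5, giving (9, −3) and (5, −13).

(5, −13) and (9, −3)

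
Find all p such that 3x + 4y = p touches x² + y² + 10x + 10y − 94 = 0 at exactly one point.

Tangency holds when the distance from the centre (−5, −5) to the line equals the radius 12:
|3·(−5) + 4·(−5) − p| / √25 = 12
|p − (−35)| = 12·5, so p = 25 or p = −95.

p = −95 or p = 25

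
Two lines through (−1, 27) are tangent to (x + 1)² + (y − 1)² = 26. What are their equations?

Let a tangent through (−1, 27) have slope m. Its distance from (−1, 1) must equal √26:
[m·(0) − (−26)]² = 26(m² + 1)
m² − 25 = 0, so m = 5 or m = −5.
Through (−1, 27) these give 5x − y = −32 and 5x + y = 22.

5x − y = −32 and 5x + y = 22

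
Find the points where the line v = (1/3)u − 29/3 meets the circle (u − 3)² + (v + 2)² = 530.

From the line, v = (−29 + u)/3. Substituting:
10u² − 100u − 4160 = 0  ⟹  u² − 10u − 416 = 0
u = 26 or u = −16, giving (26, −1) and (−16, −15).

(−16, −15) and (26, −1)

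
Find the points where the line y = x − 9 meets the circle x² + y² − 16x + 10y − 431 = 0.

(−10, −19) and (22, 13)

Substitute y = x − 9:
2x² − 24x − 440 = 0  ⟹  x² − 12x − 220 = 0
x = 22 or x = −10, giving (22, 13) and (−10, −19).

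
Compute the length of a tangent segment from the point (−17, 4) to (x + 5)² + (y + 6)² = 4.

The centre is (−5, −6) and r = 2. The square of the distance from P to the centre is 144 + 100 = 244.
The tangent meets the radius at right angles, so tangent² = |PO|² − r² = 244 − 4 = 240.

4√15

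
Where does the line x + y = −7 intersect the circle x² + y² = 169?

(−12, 5) and (5, −12)

Substitute y = −x − 7:
2x² + 14x − 120 = 0  ⟹  x² + 7x − 60 = 0
x = 5 or x = −12, giving (5, −12) and (−12, 5).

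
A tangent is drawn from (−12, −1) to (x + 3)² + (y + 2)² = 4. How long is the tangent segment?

The centre is (−3, −2) and r = 2. The square of the distance from P to the centre is 81 + 1 = 82.
By the tangent–radius right angle, tangent length = √(|PO|² − r²) = √78.

√78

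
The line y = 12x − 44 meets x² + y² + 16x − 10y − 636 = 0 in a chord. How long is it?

4√145

Express y = 12x − 44 and substitute into the circle:
145x² − 1160x + 1740 = 0  ⟹  x² − 8x + 12 = 0
x = 6 or x = 2, giving (6, 28) and (2, −20).
|(6, 28) − (2, −20)| = √((4)² + (48)²) = 4√145.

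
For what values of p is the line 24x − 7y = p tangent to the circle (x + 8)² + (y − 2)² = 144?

p = −506 or p = 94

The line touches the circle iff its distance from (−8, 2) is 12:
|24·(−8) − 7·2 − p| / √625 = 12
|p − (−206)| = 12·25, so p = 94 or p = −506.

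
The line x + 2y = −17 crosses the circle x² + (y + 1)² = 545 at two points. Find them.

(−23, 3) and (17, −17)

From the line, y = (−17 − x)/2. Substituting:
5x² + 30x − 1955 = 0  ⟹  x² + 6x − 391 = 0
x = 17 or x = −23, giving (17, −17) and (−23, 3).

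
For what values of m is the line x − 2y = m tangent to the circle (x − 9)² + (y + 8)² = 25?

m = 25 ± 5√5

Tangency holds when the distance from the centre (9, −8) to the line equals the radius 5:
|1·9 − 2·(−8) − m| / √5 = 5
|m − (25)| = 5√5.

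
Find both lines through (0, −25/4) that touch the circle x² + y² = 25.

A line y − (−25/4) = m(x − (0)) is tangent when its distance from (0, 0) is 5:
(0m − (25/4))² = 25(m² + 1)
16m² − 9 = 0, so m = 3/4 or m = −3/4.
Through (0, −25/4) these give 3x − 4y = 25 and 3x + 4y = −25.

3x − 4y = 25 and 3x + 4y = −25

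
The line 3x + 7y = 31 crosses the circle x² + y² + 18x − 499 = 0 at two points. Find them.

Express y = (31 − 3x)/7 and substitute into the circle:
58x² + 696x − 23490 = 0  ⟹  x² + 12x − 405 = 0
x = 15 or x = −27, giving (15, −2) and (−27, 16).

(−27, 16) and (15, −2)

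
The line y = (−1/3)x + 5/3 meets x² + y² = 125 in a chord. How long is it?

7√10

The distance from (0, 0) to the line is 5/√10, and r² = 125.
Chord = 2√(r² − d²) = 2·√(245/2) = 7√10.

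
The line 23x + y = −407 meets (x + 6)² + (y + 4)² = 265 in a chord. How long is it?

√530

The distance from (−6, −4) to the line is 265/√530, and r² = 265.
Half the chord is √(r² − d²) = √(265/2), so the full chord is √530.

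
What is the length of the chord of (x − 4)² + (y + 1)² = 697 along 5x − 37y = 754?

√1394

Centre (4, −1), r² = 697. Perpendicular distance d from centre to line = |−697| / √1394 = 697/√1394.
Chord = 2√(r² − d²) = 2·√(697/2) = √1394.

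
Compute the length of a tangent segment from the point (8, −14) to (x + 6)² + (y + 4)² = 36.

With centre O = (−6, −4), |OP|² = 296 and r² = 36.
By the tangent–radius right angle, tangent length = √(|PO|² − r²) = √260 = 2√65.

2√65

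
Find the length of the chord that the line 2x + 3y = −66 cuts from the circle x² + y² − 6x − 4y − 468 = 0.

From the line, y = (−66 − 2x)/3. Substituting:
13x² + 234x + 936 = 0  ⟹  x² + 18x + 72 = 0
x = −6 or x = −12, giving (−6, −18) and (−12, −14).
|(−6, −18) − (−12, −14)| = √((6)² + (−4)²) = 2√13.

2√13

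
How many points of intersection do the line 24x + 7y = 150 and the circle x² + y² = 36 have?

1

d² = (24·0 + 7·0 − (150))²/625 = 36; r² = 36.
Since d² = r², the line is tangent.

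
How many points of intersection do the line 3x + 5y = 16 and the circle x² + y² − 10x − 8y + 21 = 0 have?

2

Substituting the line into the circle gives 34x² − 226x + 141 = 0.
Discriminant = (−226)² − 4·34·(141) = 31900 > 0.
Two real roots: the line is a secant.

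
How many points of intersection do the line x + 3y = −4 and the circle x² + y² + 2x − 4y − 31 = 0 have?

2

d² = (1·(−1) + 3·2 − (−4))²/10 = 81/10; r² = 36.
Since d² < r², the line cuts the circle twice.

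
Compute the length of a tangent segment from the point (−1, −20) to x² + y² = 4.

Centre (0, 0), r² = 4. |PO|² = (−1)² + (−20)² = 401.
The tangent meets the radius at right angles, so tangent² = |PO|² − r² = 401 − 4 = 397.

√397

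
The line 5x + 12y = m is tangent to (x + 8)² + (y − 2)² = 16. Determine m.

For a tangent, require d(centre, line) = r = 4.
|5·(−8) + 12·2 − m| / √169 = 4
|m − (−16)| = 4·13, so m = 36 or m = −68.

m = −68 or m = 36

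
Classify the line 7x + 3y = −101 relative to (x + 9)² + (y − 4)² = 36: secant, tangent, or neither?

d² = (7·(−9) + 3·4 − (−101))²/58 = 1250/29; r² = 36.
Since d² > r², the line lies outside the circle.

neither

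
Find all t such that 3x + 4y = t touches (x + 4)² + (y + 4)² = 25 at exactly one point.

For a tangent, require d(centre, line) = r = 5.
|3·(−4) + 4·(−4) − t| / √25 = 5
|t − (−28)| = 5·5, so t = −3 or t = −53.

t = −53 or t = −3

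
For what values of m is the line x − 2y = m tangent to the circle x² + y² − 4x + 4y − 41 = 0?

Tangency holds when the distance from the centre (2, −2) to the line equals the radius 7:
|1·2 − 2·(−2) − m| / √5 = 7
|m − (6)| = 7√5.

m = 6 ± 7√5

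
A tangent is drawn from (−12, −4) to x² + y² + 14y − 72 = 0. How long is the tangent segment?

4√2

Centre (0, −7), r² = 121. |PO|² = (−12)² + (3)² = 153.
By the tangent–radius right angle, tangent length = √(|PO|² − r²) = √32 = 4√2.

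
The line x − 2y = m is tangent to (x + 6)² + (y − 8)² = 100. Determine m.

m = −22 ± 10√5

The line touches the circle iff its distance from (−6, 8) is 10:
|1·(−6) − 2·8 − m| / √5 = 10
|m − (−22)| = 10√5.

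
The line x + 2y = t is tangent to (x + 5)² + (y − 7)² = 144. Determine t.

t = 9 ± 12√5

Tangency holds when the distance from the centre (−5, 7) to the line equals the radius 12:
|1·(−5) + 2·7 − t| / √5 = 12
|t − (9)| = 12√5.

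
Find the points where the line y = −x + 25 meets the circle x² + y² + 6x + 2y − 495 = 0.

(5, 20) and (18, 7)

From the line, y = −x + 25. Substituting:
2x² − 46x + 180 = 0  ⟹  x² − 23x + 90 = 0
x = 18 or x = 5, giving (18, 7) and (5, 20).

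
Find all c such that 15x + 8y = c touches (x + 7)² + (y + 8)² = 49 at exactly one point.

The line touches the circle iff its distance from (−7, −8) is 7:
|15·(−7) + 8·(−8) − c| / √289 = 7
|c − (−169)| = 7·17, so c = −50 or c = −288.

c = −288 or c = −50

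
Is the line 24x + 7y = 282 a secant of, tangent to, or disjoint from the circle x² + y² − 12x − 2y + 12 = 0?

disjoint

Centre (6, 1), r² = 25. Distance² from centre to line = (−131)²/625 = 17161/625.
Since d² > r², the line lies outside the circle.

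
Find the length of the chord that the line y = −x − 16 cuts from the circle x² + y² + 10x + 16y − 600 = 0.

From the line, y = −x − 16. Substituting:
2x² + 26x − 600 = 0  ⟹  x² + 13x − 300 = 0
x = 12 or x = −25, giving (12, −28) and (−25, 9).
|(12, −28) − (−25, 9)| = √((37)² + (−37)²) = 37√2.

37√2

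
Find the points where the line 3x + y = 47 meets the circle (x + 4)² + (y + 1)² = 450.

Express y = −3x + 47 and substitute into the circle:
10x² − 280x + 1870 = 0  ⟹  x² − 28x + 187 = 0
x = 17 or x = 11, giving (17, −4) and (11, 14).

(11, 14) and (17, −4)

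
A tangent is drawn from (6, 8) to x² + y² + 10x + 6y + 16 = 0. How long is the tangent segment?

4√14

With centre O = (−5, −3), |OP|² = 242 and r² = 18.
Power of the point: PT² = |PO|² − r² = 224, so PT = 4√14.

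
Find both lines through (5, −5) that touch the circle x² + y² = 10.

A line y − (−5) = m(x − (5)) is tangent when its distance from (0, 0) is √10:
[m·(−5) − (5)]² = 10(m² + 1)
3m² + 10m + 3 = 0, so m = −3 or m = −1/3.
With m = −3: 3x + y = 10. With m = −1/3: x + 3y = −10.

3x + y = 10 and x + 3y = −10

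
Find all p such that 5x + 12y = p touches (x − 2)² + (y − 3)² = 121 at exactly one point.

For a tangent, require d(centre, line) = r = 11.
|5·2 + 12·3 − p| / √169 = 11
|p − (46)| = 11·13, so p = 189 or p = −97.

p = −97 or p = 189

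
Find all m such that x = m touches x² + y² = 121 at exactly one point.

The line touches the circle iff its distance from (0, 0) is 11:
|1·0 + 0·0 − m| / √1 = 11
|m| = 11, so m = 11 or m = −11.

m = −11 or m = 11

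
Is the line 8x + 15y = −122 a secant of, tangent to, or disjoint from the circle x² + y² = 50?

disjoint

Substituting the line into the circle gives 289x² + 1952x + 3634 = 0.
Discriminant = (1952)² − 4·289·(3634) = −390600 < 0.
No real roots: the line does not meet the circle.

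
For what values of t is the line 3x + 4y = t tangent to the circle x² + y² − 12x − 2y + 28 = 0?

The line touches the circle iff its distance from (6, 1) is 3:
|3·6 + 4·1 − t| / √25 = 3
|t − (22)| = 3·5, so t = 37 or t = 7.

t = 7 or t = 37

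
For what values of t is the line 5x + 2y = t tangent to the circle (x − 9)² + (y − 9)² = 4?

For a tangent, require d(centre, line) = r = 2.
|5·9 + 2·9 − t| / √29 = 2
|t − (63)| = 2√29.

t = 63 ± 2√29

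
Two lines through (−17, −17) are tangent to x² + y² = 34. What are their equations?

Let a tangent through (−17, −17) have slope m. Its distance from (0, 0) must equal √34:
(17m − (17))² = 34(m² + 1)
15m² − 34m + 15 = 0, so m = 5/3 or m = 3/5.
With m = 5/3: 5x − 3y = −34. With m = 3/5: 3x − 5y = 34.

5x − 3y = −34 and 3x − 5y = 34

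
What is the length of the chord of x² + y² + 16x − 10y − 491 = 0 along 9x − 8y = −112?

4√145

From the line, y = (112 + 9x)/8. Substituting:
145x² + 2320x − 27840 = 0  ⟹  x² + 16x − 192 = 0
x = 8 or x = −24, giving (8, 23) and (−24, −13).
|(8, 23) − (−24, −13)| = √((32)² + (36)²) = 4√145.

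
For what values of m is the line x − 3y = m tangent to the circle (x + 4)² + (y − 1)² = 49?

Tangency holds when the distance from the centre (−4, 1) to the line equals the radius 7:
|1·(−4) − 3·1 − m| / √10 = 7
|m − (−7)| = 7√10.

m = −7 ± 7√10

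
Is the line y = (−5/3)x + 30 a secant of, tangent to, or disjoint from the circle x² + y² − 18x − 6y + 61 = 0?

disjoint

Centre (9, 3), r² = 29. Distance² from centre to line = (−36)²/34 = 648/17.
Since d² > r², the line lies outside the circle.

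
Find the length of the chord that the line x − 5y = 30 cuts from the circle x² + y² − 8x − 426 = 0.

8√26

Centre (4, 0), r² = 442. Perpendicular distance d from centre to line = |−26| / √26 = 26/√26.
Chord = 2√(r² − d²) = 2·√(416) = 8√26.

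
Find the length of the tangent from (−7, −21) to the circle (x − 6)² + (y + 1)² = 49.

2√130

With centre O = (6, −1), |OP|² = 569 and r² = 49.
The tangent meets the radius at right angles, so tangent² = |PO|² − r² = 569 − 49 = 520.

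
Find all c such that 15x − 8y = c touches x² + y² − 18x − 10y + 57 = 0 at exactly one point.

The line touches the circle iff its distance from (9, 5) is 7:
|15·9 − 8·5 − c| / √289 = 7
|c − (95)| = 7·17, so c = 214 or c = −24.

c = −24 or c = 214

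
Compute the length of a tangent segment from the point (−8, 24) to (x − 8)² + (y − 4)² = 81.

5√23

The centre is (8, 4) and r = 9. The square of the distance from P to the centre is 256 + 400 = 656.
By the tangent–radius right angle, tangent length = √(|PO|² − r²) = √575 = 5√23.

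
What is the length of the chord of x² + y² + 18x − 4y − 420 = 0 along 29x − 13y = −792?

The distance from (−9, 2) to the line is 505/√1010, and r² = 505.
Half the chord is √(r² − d²) = √(505/2), so the full chord is √1010.

√1010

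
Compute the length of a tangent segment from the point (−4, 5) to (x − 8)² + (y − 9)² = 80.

4√5

The centre is (8, 9) and r = 4√5. The square of the distance from P to the centre is 144 + 16 = 160.
The tangent meets the radius at right angles, so tangent² = |PO|² − r² = 160 − 80 = 80.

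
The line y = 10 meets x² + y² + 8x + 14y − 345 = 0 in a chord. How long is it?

22

The distance from (−4, −7) to the line is 17, and r² = 410.
Half the chord is √(r² − d²) = √(121), so the full chord is 22.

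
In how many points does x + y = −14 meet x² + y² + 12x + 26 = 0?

Substituting the line into the circle gives 2x² + 40x + 222 = 0.
Δ = 1600 − 1776 = −176.
No real roots: the line does not meet the circle.

0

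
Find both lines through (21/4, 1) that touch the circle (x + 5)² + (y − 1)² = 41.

Let a tangent through (21/4, 1) have slope m. Its distance from (−5, 1) must equal √41:
(−41/4m − (0))² = 41(m² + 1)
25m² − 16 = 0, so m = −4/5 or m = 4/5.
Through (21/4, 1) these give 4x + 5y = 26 and 4x − 5y = 16.

4x + 5y = 26 and 4x − 5y = 16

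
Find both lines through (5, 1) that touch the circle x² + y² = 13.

2x + 3y = 13 and 3x − 2y = 13

Write the tangent as mx − y + (1 − m·(5)) = 0 and set its distance from the centre to √13:
(−5m − (−1))² = 13(m² + 1)
6m² − 5m − 6 = 0, so m = −2/3 or m = 3/2.
With m = −2/3: 2x + 3y = 13. With m = 3/2: 3x − 2y = 13.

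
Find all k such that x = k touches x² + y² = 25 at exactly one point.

k = −5 or k = 5

For a tangent, require d(centre, line) = r = 5.
|1·0 + 0·0 − k| / √1 = 5
|k| = 5, so k = 5 or k = −5.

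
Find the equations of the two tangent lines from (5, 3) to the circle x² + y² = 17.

Let a tangent through (5, 3) have slope m. Its distance from (0, 0) must equal √17:
(−5m − (−3))² = 17(m² + 1)
4m² − 15m − 4 = 0, so m = −1/4 or m = 4.
With m = −1/4: x + 4y = 17. With m = 4: 4x − y = 17.

x + 4y = 17 and 4x − y = 17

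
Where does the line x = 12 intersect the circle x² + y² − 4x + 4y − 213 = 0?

(12, −13) and (12, 9)

The line gives x = 12. Substituting into the circle:
y² + 4y − 117 = 0
y = 9 or y = −13, giving (12, 9) and (12, −13).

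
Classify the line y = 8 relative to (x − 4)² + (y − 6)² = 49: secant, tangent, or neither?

secant

Centre (4, 6), r² = 49. Distance² from centre to line = (−2)² = 4.
Since d² < r², the line cuts the circle twice.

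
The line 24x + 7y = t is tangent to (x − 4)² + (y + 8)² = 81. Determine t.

The line touches the circle iff its distance from (4, −8) is 9:
|24·4 + 7·(−8) − t| / √625 = 9
|t − (40)| = 9·25, so t = 265 or t = −185.

t = −185 or t = 265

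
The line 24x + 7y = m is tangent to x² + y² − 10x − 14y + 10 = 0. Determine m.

For a tangent, require d(centre, line) = r = 8.
|24·5 + 7·7 − m| / √625 = 8
|m − (169)| = 8·25, so m = 369 or m = −31.

m = −31 or m = 369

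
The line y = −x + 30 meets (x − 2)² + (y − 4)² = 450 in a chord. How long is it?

Centre (2, 4), r² = 450. Perpendicular distance d from centre to line = |−24| / √2 = 24/√2.
Chord = 2√(r² − d²) = 2·√(162) = 18√2.

18√2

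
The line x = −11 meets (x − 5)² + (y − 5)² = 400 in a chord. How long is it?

The line gives x = −11. Substituting into the circle:
y² − 10y − 119 = 0
y = 17 or y = −7, giving (−11, 17) and (−11, −7).
|(−11, 17) − (−11, −7)| = √((0)² + (24)²) = 24.

24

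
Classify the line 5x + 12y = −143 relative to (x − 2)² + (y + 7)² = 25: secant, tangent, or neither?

neither

Centre (2, −7), r² = 25. Distance² from centre to line = (69)²/169 = 4761/169.
Since d² > r², the line lies outside the circle.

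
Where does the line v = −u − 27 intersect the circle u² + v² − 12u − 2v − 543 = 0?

(−12, −15) and (−10, −17)

Express v = −u − 27 and substitute into the circle:
2u² + 44u + 240 = 0  ⟹  u² + 22u + 120 = 0
u = −10 or u = −12, giving (−10, −17) and (−12, −15).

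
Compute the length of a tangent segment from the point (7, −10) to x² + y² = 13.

With centre O = (0, 0), |OP|² = 149 and r² = 13.
The tangent meets the radius at right angles, so tangent² = |PO|² − r² = 149 − 13 = 136.

2√34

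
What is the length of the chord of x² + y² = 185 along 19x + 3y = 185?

The distance from (0, 0) to the line is 185/√370, and r² = 185.
Half the chord is √(r² − d²) = √(185/2), so the full chord is √370.

√370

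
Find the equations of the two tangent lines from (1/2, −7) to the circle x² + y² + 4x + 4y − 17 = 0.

A line y − (−7) = m(x − (1/2)) is tangent when its distance from (−2, −2) is 5:
(−5/2m − (5))² = 25(m² + 1)
3m² − 4m = 0, so m = 4/3 or m = 0.
With m = 4/3: 4x − 3y = 23. With m = 0: y = −7.

4x − 3y = 23 and y = −7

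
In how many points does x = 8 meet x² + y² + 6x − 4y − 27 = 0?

Substituting the line into the circle gives y² − 4y + 85 = 0.
Δ = 16 − 340 = −324.
No real roots: the line does not meet the circle.

0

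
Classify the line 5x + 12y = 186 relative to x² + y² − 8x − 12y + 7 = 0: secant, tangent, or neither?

Substituting the line into the circle gives 169x² − 2292x + 8820 = 0.
Δ = 5253264 − 5962320 = −709056.
No real roots: the line does not meet the circle.

neither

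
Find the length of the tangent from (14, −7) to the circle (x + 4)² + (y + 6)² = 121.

2√51

Centre (−4, −6), r² = 121. |PO|² = (18)² + (−1)² = 325.
By the tangent–radius right angle, tangent length = √(|PO|² − r²) = √204 = 2√51.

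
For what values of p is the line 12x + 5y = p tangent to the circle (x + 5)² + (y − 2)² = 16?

p = −102 or p = 2

For a tangent, require d(centre, line) = r = 4.
|12·(−5) + 5·2 − p| / √169 = 4
|p − (−50)| = 4·13, so p = 2 or p = −102.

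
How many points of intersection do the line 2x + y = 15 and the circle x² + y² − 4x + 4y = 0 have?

Substituting the line into the circle gives 5x² − 72x + 285 = 0.
Δ = 5184 − 5700 = −516.
No real roots: the line does not meet the circle.

0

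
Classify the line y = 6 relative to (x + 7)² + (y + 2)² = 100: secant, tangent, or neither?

Substituting the line into the circle gives x² + 14x + 13 = 0.
Δ = 196 − 52 = 144.
Two real roots: the line is a secant.

secant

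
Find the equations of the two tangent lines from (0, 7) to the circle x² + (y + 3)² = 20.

2x + y = 7 and 2x − y = −7

Let a tangent through (0, 7) have slope m. Its distance from (0, −3) must equal 2√5:
[m·(0) − (−10)]² = 20(m² + 1)
m² − 4 = 0, so m = −2 or m = 2.
With m = −2: 2x + y = 7. With m = 2: 2x − y = −7.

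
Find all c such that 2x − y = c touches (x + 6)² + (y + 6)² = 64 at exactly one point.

The line touches the circle iff its distance from (−6, −6) is 8:
|2·(−6) − 1·(−6) − c| / √5 = 8
|c − (−6)| = 8√5.

c = −6 ± 8√5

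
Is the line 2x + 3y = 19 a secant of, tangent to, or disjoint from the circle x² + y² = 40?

secant

Centre (0, 0), r² = 40. Distance² from centre to line = (−19)²/13 = 361/13.
Since d² < r², the line cuts the circle twice.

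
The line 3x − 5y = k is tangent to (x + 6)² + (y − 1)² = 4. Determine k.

The line touches the circle iff its distance from (−6, 1) is 2:
|3·(−6) − 5·1 − k| / √34 = 2
|k − (−23)| = 2√34.

k = −23 ± 2√34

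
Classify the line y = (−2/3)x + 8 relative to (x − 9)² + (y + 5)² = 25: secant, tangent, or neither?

neither

Substituting the line into the circle gives 13x² − 318x + 2025 = 0.
Discriminant = (−318)² − 4·13·(2025) = −4176 < 0.
No real roots: the line does not meet the circle.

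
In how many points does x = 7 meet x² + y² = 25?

0

d² = (1·0 + 0·0 − (7))² = 49; r² = 25.
Since d² > r², the line lies outside the circle.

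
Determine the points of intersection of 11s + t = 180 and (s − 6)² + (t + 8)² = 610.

From the line, t = −11s + 180. Substituting:
122s² − 4148s + 34770 = 0  ⟹  s² − 34s + 285 = 0
s = 19 or s = 15, giving (19, −29) and (15, 15).

(15, 15) and (19, −29)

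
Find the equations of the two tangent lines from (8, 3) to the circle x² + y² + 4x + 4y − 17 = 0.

4x − 3y = 23 and y = 3

A line y − (3) = m(x − (8)) is tangent when its distance from (−2, −2) is 5:
[m·(−10) − (−5)]² = 25(m² + 1)
3m² − 4m = 0, so m = 4/3 or m = 0.
With m = 4/3: 4x − 3y = 23. With m = 0: y = 3.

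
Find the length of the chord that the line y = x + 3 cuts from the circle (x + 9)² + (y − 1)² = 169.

Express y = x + 3 and substitute into the circle:
2x² + 22x − 84 = 0  ⟹  x² + 11x − 42 = 0
x = 3 or x = −14, giving (3, 6) and (−14, −11).
|(3, 6) − (−14, −11)| = √((17)² + (17)²) = 17√2.

17√2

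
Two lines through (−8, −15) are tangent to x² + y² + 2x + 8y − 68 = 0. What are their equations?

2x − 9y = 119 and 9x + 2y = −102

Let a tangent through (−8, −15) have slope m. Its distance from (−1, −4) must equal √85:
(7m − (11))² = 85(m² + 1)
18m² + 77m − 18 = 0, so m = 2/9 or m = −9/2.
Through (−8, −15) these give 2x − 9y = 119 and 9x + 2y = −102.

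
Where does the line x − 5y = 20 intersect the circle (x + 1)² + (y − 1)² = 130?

Substitute y = (−20 + x)/5:
26x² − 2600 = 0  ⟹  x² − 100 = 0
x = 10 or x = −10, giving (10, −2) and (−10, −6).

(−10, −6) and (10, −2)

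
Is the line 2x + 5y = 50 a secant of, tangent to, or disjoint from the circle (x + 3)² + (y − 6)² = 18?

Centre (−3, 6), r² = 18. Distance² from centre to line = (−26)²/29 = 676/29.
Since d² > r², the line lies outside the circle.

disjoint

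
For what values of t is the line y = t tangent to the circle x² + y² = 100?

The line touches the circle iff its distance from (0, 0) is 10:
|0·0 + 1·0 − t| / √1 = 10
|t| = 10, so t = 10 or t = −10.

t = −10 or t = 10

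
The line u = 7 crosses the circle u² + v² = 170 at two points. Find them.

The line gives u = 7. Substituting into the circle:
v² − 121 = 0
v = 11 or v = −11, giving (7, 11) and (7, −11).

(7, −11) and (7, 11)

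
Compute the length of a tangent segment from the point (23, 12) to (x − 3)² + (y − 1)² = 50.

√471

With centre O = (3, 1), |OP|² = 521 and r² = 50.
By the tangent–radius right angle, tangent length = √(|PO|² − r²) = √471.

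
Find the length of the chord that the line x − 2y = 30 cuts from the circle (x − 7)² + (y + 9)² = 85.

8√5

Express y = (−30 + x)/2 and substitute into the circle:
5x² − 80x = 0  ⟹  x² − 16x = 0
x = 16 or x = 0, giving (16, −7) and (0, −15).
Chord length = distance between (16, −7) and (0, −15) = √320 = 8√5.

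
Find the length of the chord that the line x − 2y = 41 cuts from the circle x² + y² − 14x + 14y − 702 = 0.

24√5

Express y = (−41 + x)/2 and substitute into the circle:
5x² − 110x − 2275 = 0  ⟹  x² − 22x − 455 = 0
x = 35 or x = −13, giving (35, −3) and (−13, −27).
Chord length = distance between (35, −3) and (−13, −27) = √2880 = 24√5.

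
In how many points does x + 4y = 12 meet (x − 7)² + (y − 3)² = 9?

d² = (1·7 + 4·3 − (12))²/17 = 49/17; r² = 9.
Since d² < r², the line cuts the circle twice.

2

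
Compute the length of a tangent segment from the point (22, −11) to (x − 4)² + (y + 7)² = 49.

Centre (4, −7), r² = 49. |PO|² = (18)² + (−4)² = 340.
By the tangent–radius right angle, tangent length = √(|PO|² − r²) = √291.

√291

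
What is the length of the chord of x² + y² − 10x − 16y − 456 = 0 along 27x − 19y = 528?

Centre (5, 8), r² = 545. Perpendicular distance d from centre to line = |−545| / √1090 = 545/√1090.
Chord = 2√(r² − d²) = 2·√(545/2) = √1090.

√1090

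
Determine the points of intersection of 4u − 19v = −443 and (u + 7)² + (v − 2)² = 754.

Express v = (443 + 4u)/19 and substitute into the circle:
377u² + 8294u − 90480 = 0  ⟹  u² + 22u − 240 = 0
u = 8 or u = −30, giving (8, 25) and (−30, 17).

(−30, 17) and (8, 25)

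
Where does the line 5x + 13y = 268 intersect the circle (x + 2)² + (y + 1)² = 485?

From the line, y = (268 − 5x)/13. Substituting:
194x² − 2134x − 2328 = 0  ⟹  x² − 11x − 12 = 0
x = 12 or x = −1, giving (12, 16) and (−1, 21).

(−1, 21) and (12, 16)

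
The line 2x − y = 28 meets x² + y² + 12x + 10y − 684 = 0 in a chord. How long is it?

20√5

From the line, y = 2x − 28. Substituting:
5x² − 80x − 180 = 0  ⟹  x² − 16x − 36 = 0
x = 18 or x = −2, giving (18, 8) and (−2, −32).
|(18, 8) − (−2, −32)| = √((20)² + (40)²) = 20√5.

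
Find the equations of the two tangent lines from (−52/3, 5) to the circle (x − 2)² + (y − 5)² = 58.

Write the tangent as mx − y + (5 − m·(−52/3)) = 0 and set its distance from the centre to √58:
[m·(58/3) − (0)]² = 58(m² + 1)
49m² − 9 = 0, so m = 3/7 or m = −3/7.
Through (−52/3, 5) these give 3x − 7y = −87 and 3x + 7y = −17.

3x − 7y = −87 and 3x + 7y = −17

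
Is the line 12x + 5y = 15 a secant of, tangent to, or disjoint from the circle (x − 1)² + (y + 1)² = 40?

secant

Centre (1, −1), r² = 40. Distance² from centre to line = (−8)²/169 = 64/169.
Since d² < r², the line cuts the circle twice.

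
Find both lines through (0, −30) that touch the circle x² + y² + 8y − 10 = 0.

Let a tangent through (0, −30) have slope m. Its distance from (0, −4) must equal √26:
(0m − (26))² = 26(m² + 1)
m² − 25 = 0, so m = −5 or m = 5.
With m = −5: 5x + y = −30. With m = 5: 5x − y = 30.

5x + y = −30 and 5x − y = 30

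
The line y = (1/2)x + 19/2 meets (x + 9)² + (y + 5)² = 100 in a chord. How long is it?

Centre (−9, −5), r² = 100. Perpendicular distance d from centre to line = |20| / √5 = 20/√5.
Chord = 2√(r² − d²) = 2·√(20) = 4√5.

4√5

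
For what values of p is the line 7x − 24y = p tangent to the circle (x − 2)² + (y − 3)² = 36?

p = −208 or p = 92

Tangency holds when the distance from the centre (2, 3) to the line equals the radius 6:
|7·2 − 24·3 − p| / √625 = 6
|p − (−58)| = 6·25, so p = 92 or p = −208.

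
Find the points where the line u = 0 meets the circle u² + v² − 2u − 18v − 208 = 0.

The line gives u = 0. Substituting into the circle:
v² − 18v − 208 = 0
v = 26 or v = −8, giving (0, 26) and (0, −8).

(0, −8) and (0, 26)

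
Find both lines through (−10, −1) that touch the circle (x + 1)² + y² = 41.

4x + 5y = −45 and 5x − 4y = −46

Write the tangent as mx − y + (−1 − m·(−10)) = 0 and set its distance from the centre to √41:
[m·(9) − (1)]² = 41(m² + 1)
20m² − 9m − 20 = 0, so m = −4/5 or m = 5/4.
With m = −4/5: 4x + 5y = −45. With m = 5/4: 5x − 4y = −46.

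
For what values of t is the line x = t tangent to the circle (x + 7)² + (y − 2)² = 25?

Tangency holds when the distance from the centre (−7, 2) to the line equals the radius 5:
|1·(−7) + 0·2 − t| / √1 = 5
|t − (−7)| = 5, so t = −2 or t = −12.

t = −12 or t = −2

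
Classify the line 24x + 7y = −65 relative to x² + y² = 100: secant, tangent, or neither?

secant

Substituting the line into the circle gives 625x² + 3120x − 675 = 0.
Discriminant = (3120)² − 4·625·(−675) = 11421900 > 0.
Two real roots: the line is a secant.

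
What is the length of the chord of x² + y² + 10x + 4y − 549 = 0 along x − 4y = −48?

Express y = (48 + x)/4 and substitute into the circle:
17x² + 272x − 5712 = 0  ⟹  x² + 16x − 336 = 0
x = 12 or x = −28, giving (12, 15) and (−28, 5).
Chord length = distance between (12, 15) and (−28, 5) = √1700 = 10√17.

10√17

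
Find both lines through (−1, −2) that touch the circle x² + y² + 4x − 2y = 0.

Let a tangent through (−1, −2) have slope m. Its distance from (−2, 1) must equal √5:
(−1m − (3))² = 5(m² + 1)
2m² − 3m − 2 = 0, so m = 2 or m = −1/2.
Through (−1, −2) these give 2x − y = 0 and x + 2y = −5.

2x − y = 0 and x + 2y = −5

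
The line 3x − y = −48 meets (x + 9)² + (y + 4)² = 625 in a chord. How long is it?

15√10

Substitute y = 3x + 48:
10x² + 330x + 2160 = 0  ⟹  x² + 33x + 216 = 0
x = −9 or x = −24, giving (−9, 21) and (−24, −24).
Chord length = distance between (−9, 21) and (−24, −24) = √2250 = 15√10.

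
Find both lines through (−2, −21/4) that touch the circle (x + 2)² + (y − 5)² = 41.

Let a tangent through (−2, −21/4) have slope m. Its distance from (−2, 5) must equal √41:
[m·(0) − (41/4)]² = 41(m² + 1)
16m² − 25 = 0, so m = 5/4 or m = −5/4.
Through (−2, −21/4) these give 5x − 4y = 11 and 5x + 4y = −31.

5x − 4y = 11 and 5x + 4y = −31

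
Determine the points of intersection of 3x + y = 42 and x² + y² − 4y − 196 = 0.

(10, 12) and (14, 0)

Express y = −3x + 42 and substitute into the circle:
10x² − 240x + 1400 = 0  ⟹  x² − 24x + 140 = 0
x = 14 or x = 10, giving (14, 0) and (10, 12).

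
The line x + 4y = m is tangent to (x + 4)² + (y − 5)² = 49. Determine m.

m = 16 ± 7√17

The line touches the circle iff its distance from (−4, 5) is 7:
|1·(−4) + 4·5 − m| / √17 = 7
|m − (16)| = 7√17.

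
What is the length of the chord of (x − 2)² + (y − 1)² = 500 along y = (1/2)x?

Centre (2, 1), r² = 500. Perpendicular distance d from centre to line = |0| / √5 = 0/√5.
Chord = 2√(r² − d²) = 2·√(500) = 20√5.

20√5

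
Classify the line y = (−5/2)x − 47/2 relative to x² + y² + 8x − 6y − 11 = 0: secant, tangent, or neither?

Substituting the line into the circle gives 29x² + 562x + 2729 = 0.
Δ = 315844 − 316564 = −720.
No real roots: the line does not meet the circle.

neither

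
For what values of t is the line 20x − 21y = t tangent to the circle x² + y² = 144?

The line touches the circle iff its distance from (0, 0) is 12:
|20·0 − 21·0 − t| / √841 = 12
|t| = 12·29, so t = 348 or t = −348.

t = −348 or t = 348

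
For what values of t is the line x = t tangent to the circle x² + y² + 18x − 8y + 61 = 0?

The line touches the circle iff its distance from (−9, 4) is 6:
|1·(−9) + 0·4 − t| / √1 = 6
|t − (−9)| = 6, so t = −3 or t = −15.

t = −15 or t = −3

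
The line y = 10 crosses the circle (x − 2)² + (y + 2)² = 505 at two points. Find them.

From the line, y = 10. Substituting:
x² − 4x − 357 = 0
x = 21 or x = −17, giving (21, 10) and (−17, 10).

(−17, 10) and (21, 10)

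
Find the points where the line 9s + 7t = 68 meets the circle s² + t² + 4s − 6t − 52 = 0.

(−1, 11) and (6, 2)

From the line, t = (68 − 9s)/7. Substituting:
130s² − 650s − 780 = 0  ⟹  s² − 5s − 6 = 0
s = 6 or s = −1, giving (6, 2) and (−1, 11).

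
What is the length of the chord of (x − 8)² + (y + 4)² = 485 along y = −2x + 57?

8√5

Express y = −2x + 57 and substitute into the circle:
5x² − 260x + 3300 = 0  ⟹  x² − 52x + 660 = 0
x = 30 or x = 22, giving (30, −3) and (22, 13).
Chord length = distance between (30, −3) and (22, 13) = √320 = 8√5.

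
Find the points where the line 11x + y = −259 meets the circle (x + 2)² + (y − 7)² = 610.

From the line, y = −11x − 259. Substituting:
122x² + 5856x + 70150 = 0  ⟹  x² + 48x + 575 = 0
x = −23 or x = −25, giving (−23, −6) and (−25, 16).

(−25, 16) and (−23, −6)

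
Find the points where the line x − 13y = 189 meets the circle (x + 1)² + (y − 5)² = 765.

(−19, −16) and (20, −13)

Substitute y = (−189 + x)/13:
170x² − 170x − 64600 = 0  ⟹  x² − x − 380 = 0
x = 20 or x = −19, giving (20, −13) and (−19, −16).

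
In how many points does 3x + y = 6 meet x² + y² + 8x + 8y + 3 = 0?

Substituting the line into the circle gives 10x² − 52x + 87 = 0.
Δ = 2704 − 3480 = −776.
No real roots: the line does not meet the circle.

0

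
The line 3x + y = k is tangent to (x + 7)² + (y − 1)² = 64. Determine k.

The line touches the circle iff its distance from (−7, 1) is 8:
|3·(−7) + 1·1 − k| / √10 = 8
|k − (−20)| = 8√10.

k = −20 ± 8√10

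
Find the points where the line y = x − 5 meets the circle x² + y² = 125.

(−5, −10) and (10, 5)

From the line, y = x − 5. Substituting:
2x² − 10x − 100 = 0  ⟹  x² − 5x − 50 = 0
x = 10 or x = −5, giving (10, 5) and (−5, −10).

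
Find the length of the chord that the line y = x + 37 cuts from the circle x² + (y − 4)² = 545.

Substitute y = x + 37:
2x² + 66x + 544 = 0  ⟹  x² + 33x + 272 = 0
x = −16 or x = −17, giving (−16, 21) and (−17, 20).
Chord length = distance between (−16, 21) and (−17, 20) = √2 = √2.

√2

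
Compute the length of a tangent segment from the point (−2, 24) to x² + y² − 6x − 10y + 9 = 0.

The centre is (3, 5) and r = 5. The square of the distance from P to the centre is 25 + 361 = 386.
The tangent meets the radius at right angles, so tangent² = |PO|² − r² = 386 − 25 = 361.

19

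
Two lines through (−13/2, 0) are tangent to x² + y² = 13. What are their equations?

A line y − (0) = m(x − (−13/2)) is tangent when its distance from (0, 0) is √13:
[m·(13/2) − (0)]² = 13(m² + 1)
9m² − 4 = 0, so m = 2/3 or m = −2/3.
Through (−13/2, 0) these give 2x − 3y = −13 and 2x + 3y = −13.

2x − 3y = −13 and 2x + 3y = −13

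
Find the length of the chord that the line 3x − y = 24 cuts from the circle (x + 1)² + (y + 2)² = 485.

13√10

From the line, y = 3x − 24. Substituting:
10x² − 130x = 0  ⟹  x² − 13x = 0
x = 13 or x = 0, giving (13, 15) and (0, −24).
Chord length = distance between (13, 15) and (0, −24) = √1690 = 13√10.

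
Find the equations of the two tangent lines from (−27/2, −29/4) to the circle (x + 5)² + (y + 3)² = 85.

A line y − (−29/4) = m(x − (−27/2)) is tangent when its distance from (−5, −3) is √85:
[m·(17/2) − (17/4)]² = 85(m² + 1)
12m² + 68m + 63 = 0, so m = −9/2 or m = −7/6.
With m = −9/2: 9x + 2y = −136. With m = −7/6: 7x + 6y = −138.

9x + 2y = −136 and 7x + 6y = −138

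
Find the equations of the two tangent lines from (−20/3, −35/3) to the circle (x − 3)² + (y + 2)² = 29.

Write the tangent as mx − y + (−35/3 − m·(−20/3)) = 0 and set its distance from the centre to √29:
[m·(29/3) − (29/3)]² = 29(m² + 1)
10m² − 29m + 10 = 0, so m = 5/2 or m = 2/5.
With m = 5/2: 5x − 2y = −10. With m = 2/5: 2x − 5y = 45.

5x − 2y = −10 and 2x − 5y = 45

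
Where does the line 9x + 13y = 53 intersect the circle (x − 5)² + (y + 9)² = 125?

Express y = (53 − 9x)/13 and substitute into the circle:
250x² − 4750x + 12000 = 0  ⟹  x² − 19x + 48 = 0
x = 16 or x = 3, giving (16, −7) and (3, 2).

(3, 2) and (16, −7)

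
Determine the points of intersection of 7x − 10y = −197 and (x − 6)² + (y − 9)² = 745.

(−21, 5) and (19, 33)

Express y = (197 + 7x)/10 and substitute into the circle:
149x² + 298x − 59451 = 0  ⟹  x² + 2x − 399 = 0
x = 19 or x = −21, giving (19, 33) and (−21, 5).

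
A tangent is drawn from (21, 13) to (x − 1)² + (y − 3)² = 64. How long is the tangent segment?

The centre is (1, 3) and r = 8. The square of the distance from P to the centre is 400 + 100 = 500.
By the tangent–radius right angle, tangent length = √(|PO|² − r²) = √436 = 2√109.

2√109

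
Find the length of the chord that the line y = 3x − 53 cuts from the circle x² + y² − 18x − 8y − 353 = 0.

Express y = 3x − 53 and substitute into the circle:
10x² − 360x + 2880 = 0  ⟹  x² − 36x + 288 = 0
x = 24 or x = 12, giving (24, 19) and (12, −17).
|(24, 19) − (12, −17)| = √((12)² + (36)²) = 12√10.

12√10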